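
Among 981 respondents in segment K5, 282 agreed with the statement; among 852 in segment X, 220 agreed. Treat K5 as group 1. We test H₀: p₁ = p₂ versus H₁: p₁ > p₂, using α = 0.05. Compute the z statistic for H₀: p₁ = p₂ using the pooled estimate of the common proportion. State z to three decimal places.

z = 1.400

p̂₁ = 282/981 ≈ 0.28746, p̂₂ = 220/852 ≈ 0.25822.
Pooled p̂ = (282+220)/(981+852) = 502/1833 = 0.27387.
SE = √(0.198864 × 0.00219308) = 0.02088.
z = (0.28746 − 0.25822)/0.02088 = 0.02924/0.02088 = 1.400.
p-value = P(Z > 1.400) ≈ 0.0807. With α = 0.05, fail to reject H₀.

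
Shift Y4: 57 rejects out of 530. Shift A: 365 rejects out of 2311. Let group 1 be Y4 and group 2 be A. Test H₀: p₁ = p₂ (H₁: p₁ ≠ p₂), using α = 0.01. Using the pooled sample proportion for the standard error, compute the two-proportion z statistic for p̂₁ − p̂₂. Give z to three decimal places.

p̂₁ = 57/530 ≈ 0.10755, p̂₂ = 365/2311 ≈ 0.15794.
Pooled p̂ = (57+365)/(530+2311) = 422/2841 = 0.14854.
SE = √(p̂(1−p̂)(1/n₁+1/n₂)) = √(0.14854·0.85146·0.00231951) = √(0.00029336) = 0.01713.
z = (0.10755 − 0.15794)/0.01713 = -0.05039/0.01713 = -2.942.
Two-sided p-value ≈ 2·Φ(−2.942) = 0.0033; since p < α = 0.01, reject H₀.

z = -2.942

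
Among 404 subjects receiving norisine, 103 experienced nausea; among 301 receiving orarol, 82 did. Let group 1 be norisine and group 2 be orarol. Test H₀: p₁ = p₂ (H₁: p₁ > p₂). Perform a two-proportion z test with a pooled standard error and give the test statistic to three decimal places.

p̂₁ = 103/404 = 0.25495, p̂₂ = 82/301 = 0.27243.
Pooled p̂ = (103+82)/(404+301) = 185/705 = 0.26241.
SE = √(0.193552 × 0.00579751) = 0.03350.
z = (0.25495 − 0.27243)/0.03350 = -0.01748/0.03350 = -0.522.
p-value = P(Z > -0.522) ≈ 0.6990.

z = -0.522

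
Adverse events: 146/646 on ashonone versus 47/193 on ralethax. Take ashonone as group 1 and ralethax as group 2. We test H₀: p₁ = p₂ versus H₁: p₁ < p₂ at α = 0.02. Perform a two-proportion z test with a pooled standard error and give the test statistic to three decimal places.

z = -0.507

p̂₁ = 146/646 = 0.22601, p̂₂ = 47/193 = 0.24352.
Pooled p̂ = (146+47)/(646+193) = 193/839 = 0.23004.
SE = √(0.177119 × 0.00672933) = 0.03452.
z = (0.22601 − 0.24352)/0.03452 = -0.01751/0.03452 = -0.507.
p-value = P(Z < -0.507) ≈ 0.3059, so at α = 0.02 we fail to reject H₀.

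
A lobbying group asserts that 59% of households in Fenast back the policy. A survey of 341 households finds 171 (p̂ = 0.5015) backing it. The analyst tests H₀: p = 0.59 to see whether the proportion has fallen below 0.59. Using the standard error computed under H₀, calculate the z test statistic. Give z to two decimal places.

z = -3.32

p̂ = 171/341 = 0.50147.
Standard error under H₀: √(0.59×0.41/341) = 0.02663.
z = (0.50147 − 0.59)/0.02663 = -0.08853/0.02663 = -3.32.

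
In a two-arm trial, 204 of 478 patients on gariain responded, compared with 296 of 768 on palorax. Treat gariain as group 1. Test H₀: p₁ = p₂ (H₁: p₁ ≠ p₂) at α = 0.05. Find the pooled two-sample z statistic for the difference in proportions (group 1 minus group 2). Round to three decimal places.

p̂₁ = 204/478 = 0.42678, p̂₂ = 296/768 = 0.38542.
Pooled p̂ = (204+296)/(478+768) = 500/1246 = 0.40128.
SE = √(p̂(1−p̂)(1/n₁+1/n₂)) = √(0.40128·0.59872·0.00339413) = √(0.000815458) = 0.02856.
z = (0.42678 − 0.38542)/0.02856 = 0.04136/0.02856 = 1.448.
Two-sided p-value ≈ 2·Φ(−1.448) = 0.1475; since p > α = 0.05, fail to reject H₀.

z = 1.448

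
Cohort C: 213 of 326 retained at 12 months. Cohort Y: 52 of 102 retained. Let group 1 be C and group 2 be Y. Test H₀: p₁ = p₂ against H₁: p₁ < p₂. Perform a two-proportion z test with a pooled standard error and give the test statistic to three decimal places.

z = 2.606

p̂₁ = 213/326 = 0.65337, p̂₂ = 52/102 = 0.50980.
Pooled p̂ = (213+52)/(326+102) = 265/428 = 0.61916.
SE = √(0.235801 × 0.0128714) = 0.05509.
z = (0.65337 − 0.50980)/0.05509 = 0.14357/0.05509 = 2.606.
p-value = P(Z < 2.606) ≈ 0.9954.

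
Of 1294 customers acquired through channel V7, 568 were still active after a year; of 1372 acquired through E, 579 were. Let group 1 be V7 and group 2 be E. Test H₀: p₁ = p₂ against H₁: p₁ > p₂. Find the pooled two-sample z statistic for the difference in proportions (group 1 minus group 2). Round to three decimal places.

p̂₁ = 568/1294 ≈ 0.43895, p̂₂ = 579/1372 ≈ 0.42201.
Pooled p̂ = (568+579)/(1294+1372) = 1147/2666 = 0.43023.
SE = √(p̂(1−p̂)(1/n₁+1/n₂)) = √(0.43023·0.56977·0.00150166) = √(0.000368106) = 0.01919.
z = (0.43895 − 0.42201)/0.01919 = 0.01694/0.01919 = 0.883.

z = 0.883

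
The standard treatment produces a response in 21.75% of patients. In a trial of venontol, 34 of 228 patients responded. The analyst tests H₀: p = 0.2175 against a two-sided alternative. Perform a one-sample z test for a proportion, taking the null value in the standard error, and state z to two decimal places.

p̂ = 34/228 ≈ 0.14912.
Standard error under H₀: √(0.2175×0.7825/228) = 0.02732.
z = (0.14912 − 0.2175)/0.02732 = -0.06838/0.02732 = -2.50.

z = -2.50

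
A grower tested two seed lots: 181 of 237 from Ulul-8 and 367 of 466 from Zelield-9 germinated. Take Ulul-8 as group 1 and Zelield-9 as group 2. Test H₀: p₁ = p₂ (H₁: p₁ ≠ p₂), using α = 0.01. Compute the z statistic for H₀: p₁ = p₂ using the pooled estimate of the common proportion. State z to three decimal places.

z = -0.721

p̂₁ = 181/237 ≈ 0.76371, p̂₂ = 367/466 ≈ 0.78755.
Pooled p̂ = (181+367)/(237+466) = 548/703 = 0.77952.
SE = √(0.171871 × 0.00636533) = 0.03308.
z = (0.76371 − 0.78755)/0.03308 = -0.02384/0.03308 = -0.721.
p-value = 2·P(Z > 0.721) ≈ 0.4710; since p > α = 0.01, fail to reject H₀.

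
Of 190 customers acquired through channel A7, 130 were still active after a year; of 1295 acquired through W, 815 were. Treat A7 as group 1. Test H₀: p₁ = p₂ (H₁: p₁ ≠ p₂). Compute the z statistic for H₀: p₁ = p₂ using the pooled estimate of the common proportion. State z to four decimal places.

z = 1.4682

p̂₁ = 130/190 ≈ 0.684211, p̂₂ = 815/1295 ≈ 0.629344.
Pooled p̂ = (130+815)/(190+1295) = 945/1485 = 0.636364.
SE = √(p̂(1−p̂)(1/n₁+1/n₂)) = √(0.636364·0.363636·0.00603536) = √(0.00139661) = 0.037371.
z = (0.684211 − 0.629344)/0.037371 = 0.054867/0.037371 = 1.4682.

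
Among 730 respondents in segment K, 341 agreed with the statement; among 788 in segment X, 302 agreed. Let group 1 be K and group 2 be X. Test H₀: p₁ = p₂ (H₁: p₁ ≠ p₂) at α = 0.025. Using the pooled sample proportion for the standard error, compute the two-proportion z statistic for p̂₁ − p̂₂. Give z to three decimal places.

p̂₁ = 341/730 = 0.467123, p̂₂ = 302/788 = 0.383249.
Pooled p̂ = (341+302)/(730+788) = 643/1518 = 0.423584.
SE = √(0.244161 × 0.0026389) = 0.025383.
z = (0.467123 − 0.383249)/0.025383 = 0.083874/0.025383 = 3.304.
p-value = 2·P(Z > 3.304) ≈ 0.0010, so at α = 0.025 we reject H₀.

z = 3.304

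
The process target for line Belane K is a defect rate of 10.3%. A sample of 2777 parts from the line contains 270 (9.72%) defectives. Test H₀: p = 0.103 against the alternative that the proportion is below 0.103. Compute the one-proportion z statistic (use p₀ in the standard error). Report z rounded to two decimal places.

z = -1.00

p̂ = 270/2777 = 0.0972.
Under H₀, SE = √(0.103·0.897/2777) = √(3.32701e-05) = 0.0058.
z = (0.0972 − 0.103)/0.0058 = -0.0058/0.0058 = -1.00.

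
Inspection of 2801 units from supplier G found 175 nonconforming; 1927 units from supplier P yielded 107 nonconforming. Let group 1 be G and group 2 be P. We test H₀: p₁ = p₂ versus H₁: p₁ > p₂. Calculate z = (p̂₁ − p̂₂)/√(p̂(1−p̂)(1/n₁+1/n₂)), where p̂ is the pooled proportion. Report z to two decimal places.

z = 0.99

p̂₁ = 175/2801 = 0.06248, p̂₂ = 107/1927 = 0.05553.
Pooled p̂ = (175+107)/(2801+1927) = 282/4728 = 0.05964.
SE = √(0.0560872 × 0.000875957) = 0.00701.
z = (0.06248 − 0.05553)/0.00701 = 0.00695/0.00701 = 0.99.
p-value = P(Z > 0.992) ≈ 0.1607.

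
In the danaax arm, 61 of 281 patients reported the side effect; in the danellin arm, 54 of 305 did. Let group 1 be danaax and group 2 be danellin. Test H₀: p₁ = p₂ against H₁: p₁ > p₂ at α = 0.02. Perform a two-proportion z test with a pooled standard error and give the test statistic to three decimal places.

z = 1.219

p̂₁ = 61/281 = 0.21708, p̂₂ = 54/305 = 0.17705.
Pooled p̂ = (61+54)/(281+305) = 115/586 = 0.19625.
SE = √(0.157733 × 0.00683741) = 0.03284.
z = (0.21708 − 0.17705)/0.03284 = 0.04003/0.03284 = 1.219.
p-value = P(Z > 1.219) ≈ 0.1114. With α = 0.02, fail to reject H₀.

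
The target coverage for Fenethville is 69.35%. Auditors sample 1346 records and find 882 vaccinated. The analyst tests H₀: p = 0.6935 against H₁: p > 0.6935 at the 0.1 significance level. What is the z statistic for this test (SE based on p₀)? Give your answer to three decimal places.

p̂ = 882/1346 ≈ 0.655275.
Under H₀, SE = √(0.6935·0.3065/1346) = √(0.000157918) = 0.012567.
z = (0.655275 − 0.6935)/0.012567 = -0.038225/0.012567 = -3.042.
p-value = P(Z > -3.042) ≈ 0.9988, so at α = 0.1 we fail to reject H₀.

z = -3.042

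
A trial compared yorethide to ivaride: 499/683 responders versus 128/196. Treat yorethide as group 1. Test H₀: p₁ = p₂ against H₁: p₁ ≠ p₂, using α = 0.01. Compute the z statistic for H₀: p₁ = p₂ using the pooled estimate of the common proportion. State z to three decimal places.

z = 2.116

p̂₁ = 499/683 = 0.73060, p̂₂ = 128/196 = 0.65306.
Pooled p̂ = (499+128)/(683+196) = 627/879 = 0.71331.
SE = √(0.204499 × 0.00656617) = 0.03664.
z = (0.73060 − 0.65306)/0.03664 = 0.07754/0.03664 = 2.116.
Two-sided p-value ≈ 2·Φ(−2.116) = 0.0343, so at α = 0.01 we fail to reject H₀.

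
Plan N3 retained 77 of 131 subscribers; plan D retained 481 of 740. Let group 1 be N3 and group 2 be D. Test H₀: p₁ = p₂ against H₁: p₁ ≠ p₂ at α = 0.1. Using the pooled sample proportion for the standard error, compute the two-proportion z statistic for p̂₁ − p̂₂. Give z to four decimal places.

z = -1.3679

p̂₁ = 77/131 ≈ 0.587786, p̂₂ = 481/740 ≈ 0.650000.
Pooled p̂ = (77+481)/(131+740) = 558/871 = 0.640643.
SE = √(p̂(1−p̂)(1/n₁+1/n₂)) = √(0.640643·0.359357·0.00898494) = √(0.00206851) = 0.045481.
z = (0.587786 − 0.650000)/0.045481 = -0.062214/0.045481 = -1.3679.
Two-sided p-value ≈ 2·Φ(−1.368) = 0.1713; since p > α = 0.1, fail to reject H₀.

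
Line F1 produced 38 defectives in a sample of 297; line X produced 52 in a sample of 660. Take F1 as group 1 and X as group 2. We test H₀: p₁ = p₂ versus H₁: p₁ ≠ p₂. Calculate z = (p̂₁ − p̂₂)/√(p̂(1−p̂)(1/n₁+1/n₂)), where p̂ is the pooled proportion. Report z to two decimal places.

z = 2.41

p̂₁ = 38/297 ≈ 0.1279, p̂₂ = 52/660 ≈ 0.0788.
Pooled p̂ = (38+52)/(297+660) = 90/957 = 0.0940.
SE = √(p̂(1−p̂)(1/n₁+1/n₂)) = √(0.0940·0.9060·0.00488215) = √(0.000415958) = 0.0204.
z = (0.1279 − 0.0788)/0.0204 = 0.0491/0.0204 = 2.41.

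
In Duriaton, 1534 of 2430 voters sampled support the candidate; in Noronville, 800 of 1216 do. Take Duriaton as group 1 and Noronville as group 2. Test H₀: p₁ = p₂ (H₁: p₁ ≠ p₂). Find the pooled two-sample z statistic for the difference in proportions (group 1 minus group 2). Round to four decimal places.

p̂₁ = 1534/2430 = 0.631276, p̂₂ = 800/1216 = 0.657895.
Pooled p̂ = (1534+800)/(2430+1216) = 2334/3646 = 0.640154.
SE = √(p̂(1−p̂)(1/n₁+1/n₂)) = √(0.640154·0.359846·0.00123389) = √(0.000284235) = 0.016859.
z = (0.631276 − 0.657895)/0.016859 = -0.026619/0.016859 = -1.5789.
p-value = 2·P(Z > 1.579) ≈ 0.1144.

z = -1.5789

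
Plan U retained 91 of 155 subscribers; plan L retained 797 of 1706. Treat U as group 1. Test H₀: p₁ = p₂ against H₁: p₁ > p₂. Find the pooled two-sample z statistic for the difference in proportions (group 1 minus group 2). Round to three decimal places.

z = 2.862

p̂₁ = 91/155 ≈ 0.58710, p̂₂ = 797/1706 ≈ 0.46717.
Pooled p̂ = (91+797)/(155+1706) = 888/1861 = 0.47716.
SE = √(p̂(1−p̂)(1/n₁+1/n₂)) = √(0.47716·0.52284·0.00703778) = √(0.00175577) = 0.04190.
z = (0.58710 − 0.46717)/0.04190 = 0.11993/0.04190 = 2.862.
p-value = P(Z > 2.862) ≈ 0.0021.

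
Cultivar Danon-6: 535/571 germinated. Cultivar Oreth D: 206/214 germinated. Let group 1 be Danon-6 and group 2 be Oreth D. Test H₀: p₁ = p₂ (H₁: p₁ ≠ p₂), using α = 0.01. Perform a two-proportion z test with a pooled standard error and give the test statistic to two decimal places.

z = -1.39

p̂₁ = 535/571 = 0.9370, p̂₂ = 206/214 = 0.9626.
Pooled p̂ = (535+206)/(571+214) = 741/785 = 0.9439.
SE = √(0.0529092 × 0.00642421) = 0.0184.
z = (0.9370 − 0.9626)/0.0184 = -0.0256/0.0184 = -1.39.
p-value = 2·P(Z > 1.392) ≈ 0.1639, so at α = 0.01 we fail to reject H₀.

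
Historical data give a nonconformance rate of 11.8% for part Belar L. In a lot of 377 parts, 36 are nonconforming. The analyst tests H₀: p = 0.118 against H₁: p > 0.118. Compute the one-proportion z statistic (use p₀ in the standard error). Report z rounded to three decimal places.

z = -1.355

p̂ = 36/377 = 0.095491.
SE = √(p₀(1−p₀)/n) = √(0.10408/377) = 0.016615.
z = (0.095491 − 0.118)/0.016615 = -0.022509/0.016615 = -1.355.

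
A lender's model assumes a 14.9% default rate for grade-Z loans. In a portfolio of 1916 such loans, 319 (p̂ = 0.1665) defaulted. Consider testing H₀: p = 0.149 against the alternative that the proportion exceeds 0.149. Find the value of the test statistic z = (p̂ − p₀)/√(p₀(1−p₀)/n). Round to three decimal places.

p̂ = 319/1916 = 0.166493.
Standard error under H₀: √(0.149×0.851/1916) = 0.008135.
z = (0.166493 − 0.149)/0.008135 = 0.017493/0.008135 = 2.150.
p-value = P(Z > 2.150) ≈ 0.0158.

z = 2.150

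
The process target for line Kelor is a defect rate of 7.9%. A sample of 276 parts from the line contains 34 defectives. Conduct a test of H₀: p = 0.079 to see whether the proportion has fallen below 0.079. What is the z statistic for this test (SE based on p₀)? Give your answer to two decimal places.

p̂ = 34/276 ≈ 0.12319.
Standard error under H₀: √(0.079×0.921/276) = 0.01624.
z = (0.12319 − 0.079)/0.01624 = 0.04419/0.01624 = 2.72.
p-value = P(Z < 2.722) ≈ 0.9968.

z = 2.72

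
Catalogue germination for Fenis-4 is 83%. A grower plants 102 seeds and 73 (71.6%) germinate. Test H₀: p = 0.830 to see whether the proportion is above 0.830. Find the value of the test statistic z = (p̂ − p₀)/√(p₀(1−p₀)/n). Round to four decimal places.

p̂ = 73/102 ≈ 0.715686.
Standard error under H₀: √(0.83×0.17/102) = 0.037193.
z = (0.715686 − 0.83)/0.037193 = -0.114314/0.037193 = -3.0735.

z = -3.0735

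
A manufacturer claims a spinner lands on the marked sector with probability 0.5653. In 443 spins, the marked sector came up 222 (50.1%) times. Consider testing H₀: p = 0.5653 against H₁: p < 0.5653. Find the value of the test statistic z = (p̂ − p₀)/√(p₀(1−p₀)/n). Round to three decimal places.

p̂ = 222/443 = 0.50113.
SE = √(p₀(1−p₀)/n) = √(0.24574/443) = 0.02355.
z = (0.50113 − 0.5653)/0.02355 = -0.06417/0.02355 = -2.725.
p-value = P(Z < -2.725) ≈ 0.0032.

z = -2.725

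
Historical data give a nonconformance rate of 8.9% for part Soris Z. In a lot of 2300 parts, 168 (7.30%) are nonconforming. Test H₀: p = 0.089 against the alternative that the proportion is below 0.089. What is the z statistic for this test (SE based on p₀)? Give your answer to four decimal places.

p̂ = 168/2300 = 0.0730435.
SE = √(p₀(1−p₀)/n) = √(0.081079/2300) = 0.0059373.
z = (0.0730435 − 0.089)/0.0059373 = -0.0159565/0.0059373 = -2.6875.

z = -2.6875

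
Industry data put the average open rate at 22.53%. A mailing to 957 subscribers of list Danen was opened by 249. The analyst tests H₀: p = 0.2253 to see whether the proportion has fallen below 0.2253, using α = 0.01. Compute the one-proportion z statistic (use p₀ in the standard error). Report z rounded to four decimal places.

z = 2.5834

p̂ = 249/957 ≈ 0.2601881.
Standard error under H₀: √(0.2253×0.7747/957) = 0.0135049.
z = (0.2601881 − 0.2253)/0.0135049 = 0.0348881/0.0135049 = 2.5834.
p-value = P(Z < 2.583) ≈ 0.9951; since p > α = 0.01, fail to reject H₀.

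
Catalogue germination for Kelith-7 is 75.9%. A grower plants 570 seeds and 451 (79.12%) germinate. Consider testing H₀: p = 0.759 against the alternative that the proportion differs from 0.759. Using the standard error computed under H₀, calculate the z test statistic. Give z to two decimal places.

z = 1.80

p̂ = 451/570 ≈ 0.7912.
SE = √(p₀(1−p₀)/n) = √(0.18292/570) = 0.0179.
z = (0.7912 − 0.759)/0.0179 = 0.0322/0.0179 = 1.80.
p-value = 2·P(Z > 1.799) ≈ 0.0720.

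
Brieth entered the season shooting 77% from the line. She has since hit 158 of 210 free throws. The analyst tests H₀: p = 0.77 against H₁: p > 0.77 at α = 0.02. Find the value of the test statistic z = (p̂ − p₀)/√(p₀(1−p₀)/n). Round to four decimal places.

p̂ = 158/210 = 0.752381.
Standard error under H₀: √(0.77×0.23/210) = 0.029040.
z = (0.752381 − 0.77)/0.029040 = -0.017619/0.029040 = -0.6067.
p-value = P(Z > -0.607) ≈ 0.7280, so at α = 0.02 we fail to reject H₀.

z = -0.6067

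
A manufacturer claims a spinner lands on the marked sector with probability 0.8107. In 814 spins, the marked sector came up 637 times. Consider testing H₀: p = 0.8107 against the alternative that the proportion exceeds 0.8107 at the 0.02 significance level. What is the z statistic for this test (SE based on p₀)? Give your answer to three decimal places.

z = -2.050

p̂ = 637/814 = 0.78256.
SE = √(p₀(1−p₀)/n) = √(0.15347/814) = 0.01373.
z = (0.78256 − 0.8107)/0.01373 = -0.02814/0.01373 = -2.050.
p-value = P(Z > -2.050) ≈ 0.9798. With α = 0.02, fail to reject H₀.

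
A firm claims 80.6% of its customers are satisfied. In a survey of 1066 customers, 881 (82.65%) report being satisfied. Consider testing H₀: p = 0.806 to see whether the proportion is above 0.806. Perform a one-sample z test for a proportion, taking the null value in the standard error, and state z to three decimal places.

p̂ = 881/1066 = 0.82645.
Standard error under H₀: √(0.806×0.194/1066) = 0.01211.
z = (0.82645 − 0.806)/0.01211 = 0.02045/0.01211 = 1.689.
p-value = P(Z > 1.689) ≈ 0.0456.

z = 1.689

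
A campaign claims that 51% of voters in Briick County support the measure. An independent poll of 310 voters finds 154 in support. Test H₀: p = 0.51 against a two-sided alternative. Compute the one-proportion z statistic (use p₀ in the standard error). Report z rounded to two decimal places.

p̂ = 154/310 ≈ 0.49677.
SE = √(p₀(1−p₀)/n) = √(0.2499/310) = 0.02839.
z = (0.49677 − 0.51)/0.02839 = -0.01323/0.02839 = -0.47.
p-value = 2·P(Z > 0.466) ≈ 0.6413.

z = -0.47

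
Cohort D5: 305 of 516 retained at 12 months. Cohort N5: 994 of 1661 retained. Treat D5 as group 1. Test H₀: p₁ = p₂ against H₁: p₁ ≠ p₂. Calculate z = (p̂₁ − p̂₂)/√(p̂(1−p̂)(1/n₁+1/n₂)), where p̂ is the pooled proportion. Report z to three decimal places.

p̂₁ = 305/516 = 0.59109, p̂₂ = 994/1661 = 0.59843.
Pooled p̂ = (305+994)/(516+1661) = 1299/2177 = 0.59669.
SE = √(0.240651 × 0.00254003) = 0.02472.
z = (0.59109 − 0.59843)/0.02472 = -0.00734/0.02472 = -0.297.

z = -0.297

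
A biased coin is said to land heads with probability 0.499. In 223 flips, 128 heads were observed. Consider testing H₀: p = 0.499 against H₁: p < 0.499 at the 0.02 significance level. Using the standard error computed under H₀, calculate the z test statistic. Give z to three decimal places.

p̂ = 128/223 ≈ 0.57399.
SE = √(p₀(1−p₀)/n) = √(0.25/223) = 0.03348.
z = (0.57399 − 0.499)/0.03348 = 0.07499/0.03348 = 2.240.
p-value = P(Z < 2.240) ≈ 0.9874. With α = 0.02, fail to reject H₀.

z = 2.240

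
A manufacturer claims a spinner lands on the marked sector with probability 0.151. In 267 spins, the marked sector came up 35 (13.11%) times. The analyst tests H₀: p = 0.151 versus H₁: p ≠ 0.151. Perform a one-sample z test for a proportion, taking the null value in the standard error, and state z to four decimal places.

p̂ = 35/267 = 0.131086.
SE = √(p₀(1−p₀)/n) = √(0.1282/267) = 0.021912.
z = (0.131086 − 0.151)/0.021912 = -0.019914/0.021912 = -0.9088.

z = -0.9088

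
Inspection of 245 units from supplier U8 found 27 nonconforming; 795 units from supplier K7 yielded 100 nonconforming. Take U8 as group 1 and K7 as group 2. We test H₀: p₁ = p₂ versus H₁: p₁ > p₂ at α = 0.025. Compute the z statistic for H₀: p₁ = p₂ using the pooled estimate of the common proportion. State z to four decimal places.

z = -0.6513

p̂₁ = 27/245 = 0.110204, p̂₂ = 100/795 = 0.125786.
Pooled p̂ = (27+100)/(245+795) = 127/1040 = 0.122115.
SE = √(0.107203 × 0.00533949) = 0.023925.
z = (0.110204 − 0.125786)/0.023925 = -0.015582/0.023925 = -0.6513.
p-value = P(Z > -0.651) ≈ 0.7426; since p > α = 0.025, fail to reject H₀.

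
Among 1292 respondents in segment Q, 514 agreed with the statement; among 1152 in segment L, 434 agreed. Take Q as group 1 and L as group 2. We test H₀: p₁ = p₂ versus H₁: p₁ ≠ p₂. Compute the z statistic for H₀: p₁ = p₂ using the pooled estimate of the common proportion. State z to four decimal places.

z = 1.0684

p̂₁ = 514/1292 = 0.3978328, p̂₂ = 434/1152 = 0.3767361.
Pooled p̂ = (514+434)/(1292+1152) = 948/2444 = 0.3878887.
SE = √(p̂(1−p̂)(1/n₁+1/n₂)) = √(0.3878887·0.6121113·0.00164205) = √(0.000389874) = 0.0197452.
z = (0.3978328 − 0.3767361)/0.0197452 = 0.0210967/0.0197452 = 1.0684.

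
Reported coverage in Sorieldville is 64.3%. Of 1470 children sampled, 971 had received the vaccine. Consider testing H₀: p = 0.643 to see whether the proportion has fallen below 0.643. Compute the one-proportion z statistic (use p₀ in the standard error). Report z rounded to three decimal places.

p̂ = 971/1470 = 0.660544.
SE = √(p₀(1−p₀)/n) = √(0.22955/1470) = 0.012496.
z = (0.660544 − 0.643)/0.012496 = 0.017544/0.012496 = 1.404.
p-value = P(Z < 1.404) ≈ 0.9198.

z = 1.404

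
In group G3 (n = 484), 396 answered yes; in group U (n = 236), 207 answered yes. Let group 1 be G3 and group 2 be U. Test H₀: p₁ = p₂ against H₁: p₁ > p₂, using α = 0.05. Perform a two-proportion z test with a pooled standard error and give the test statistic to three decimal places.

p̂₁ = 396/484 = 0.81818, p̂₂ = 207/236 = 0.87712.
Pooled p̂ = (396+207)/(484+236) = 603/720 = 0.83750.
SE = √(0.136094 × 0.0063034) = 0.02929.
z = (0.81818 − 0.87712)/0.02929 = -0.05894/0.02929 = -2.012.
p-value = P(Z > -2.012) ≈ 0.9779; since p > α = 0.05, fail to reject H₀.

z = -2.012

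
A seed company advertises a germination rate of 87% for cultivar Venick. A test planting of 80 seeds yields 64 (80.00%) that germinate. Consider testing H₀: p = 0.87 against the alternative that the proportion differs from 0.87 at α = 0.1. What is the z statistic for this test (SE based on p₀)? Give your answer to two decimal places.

p̂ = 64/80 = 0.8000.
Standard error under H₀: √(0.87×0.13/80) = 0.0376.
z = (0.8000 − 0.87)/0.0376 = -0.0700/0.0376 = -1.86.
Two-sided p-value ≈ 2·Φ(−1.862) = 0.0626; since p < α = 0.1, reject H₀.

z = -1.86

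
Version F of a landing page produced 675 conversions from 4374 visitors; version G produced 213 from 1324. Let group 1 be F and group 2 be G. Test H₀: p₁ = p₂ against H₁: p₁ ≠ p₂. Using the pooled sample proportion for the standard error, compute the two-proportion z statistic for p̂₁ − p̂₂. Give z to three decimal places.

z = -0.576

p̂₁ = 675/4374 = 0.15432, p̂₂ = 213/1324 = 0.16088.
Pooled p̂ = (675+213)/(4374+1324) = 888/5698 = 0.15584.
SE = √(0.131557 × 0.000983911) = 0.01138.
z = (0.15432 − 0.16088)/0.01138 = -0.00656/0.01138 = -0.576.
Two-sided p-value ≈ 2·Φ(−0.576) = 0.5645.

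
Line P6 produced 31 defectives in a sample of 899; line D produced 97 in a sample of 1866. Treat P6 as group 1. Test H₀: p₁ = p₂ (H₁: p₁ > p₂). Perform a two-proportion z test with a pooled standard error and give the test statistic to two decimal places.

z = -2.05

p̂₁ = 31/899 ≈ 0.03448, p̂₂ = 97/1866 ≈ 0.05198.
Pooled p̂ = (31+97)/(899+1866) = 128/2765 = 0.04629.
SE = √(p̂(1−p̂)(1/n₁+1/n₂)) = √(0.04629·0.95371·0.00164825) = √(7.27702e-05) = 0.00853.
z = (0.03448 − 0.05198)/0.00853 = -0.01750/0.00853 = -2.05.
p-value = P(Z > -2.051) ≈ 0.9799.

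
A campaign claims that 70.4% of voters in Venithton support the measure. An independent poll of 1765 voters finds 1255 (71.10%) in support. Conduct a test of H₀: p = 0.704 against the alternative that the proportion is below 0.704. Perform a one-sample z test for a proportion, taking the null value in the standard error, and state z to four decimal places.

z = 0.6487

p̂ = 1255/1765 ≈ 0.7110482.
Under H₀, SE = √(0.704·0.296/1765) = √(0.000118065) = 0.0108658.
z = (0.7110482 − 0.704)/0.0108658 = 0.0070482/0.0108658 = 0.6487.
p-value = P(Z < 0.649) ≈ 0.7417.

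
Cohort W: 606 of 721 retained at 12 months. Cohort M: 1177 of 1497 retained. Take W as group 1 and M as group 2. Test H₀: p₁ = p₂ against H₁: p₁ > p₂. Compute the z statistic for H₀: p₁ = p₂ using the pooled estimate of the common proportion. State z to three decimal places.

z = 3.015

p̂₁ = 606/721 = 0.8404993, p̂₂ = 1177/1497 = 0.7862391.
Pooled p̂ = (606+1177)/(721+1497) = 1783/2218 = 0.8038774.
SE = √(0.157659 × 0.00205497) = 0.0179995.
z = (0.8404993 − 0.7862391)/0.0179995 = 0.0542602/0.0179995 = 3.015.
p-value = P(Z > 3.015) ≈ 0.0013.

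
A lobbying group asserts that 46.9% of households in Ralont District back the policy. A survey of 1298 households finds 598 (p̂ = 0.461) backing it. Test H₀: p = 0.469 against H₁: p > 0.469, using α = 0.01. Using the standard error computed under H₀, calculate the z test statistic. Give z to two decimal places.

z = -0.60

p̂ = 598/1298 = 0.4607.
Under H₀, SE = √(0.469·0.531/1298) = √(0.000191864) = 0.0139.
z = (0.4607 − 0.469)/0.0139 = -0.0083/0.0139 = -0.60.
p-value = P(Z > -0.599) ≈ 0.7253; since p > α = 0.01, fail to reject H₀.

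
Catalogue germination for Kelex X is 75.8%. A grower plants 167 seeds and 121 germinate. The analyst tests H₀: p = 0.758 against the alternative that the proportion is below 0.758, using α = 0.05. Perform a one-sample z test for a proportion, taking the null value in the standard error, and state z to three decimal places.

p̂ = 121/167 ≈ 0.72455.
SE = √(p₀(1−p₀)/n) = √(0.18344/167) = 0.03314.
z = (0.72455 − 0.758)/0.03314 = -0.03345/0.03314 = -1.009.
p-value = P(Z < -1.009) ≈ 0.1564, so at α = 0.05 we fail to reject H₀.

z = -1.009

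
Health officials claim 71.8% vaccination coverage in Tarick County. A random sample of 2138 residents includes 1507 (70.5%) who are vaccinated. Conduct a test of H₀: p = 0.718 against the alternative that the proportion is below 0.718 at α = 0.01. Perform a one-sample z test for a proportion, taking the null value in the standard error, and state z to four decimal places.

z = -1.3498

p̂ = 1507/2138 = 0.704864.
SE = √(p₀(1−p₀)/n) = √(0.20248/2138) = 0.009732.
z = (0.704864 − 0.718)/0.009732 = -0.013136/0.009732 = -1.3498.
p-value = P(Z < -1.350) ≈ 0.0885; since p > α = 0.01, fail to reject H₀.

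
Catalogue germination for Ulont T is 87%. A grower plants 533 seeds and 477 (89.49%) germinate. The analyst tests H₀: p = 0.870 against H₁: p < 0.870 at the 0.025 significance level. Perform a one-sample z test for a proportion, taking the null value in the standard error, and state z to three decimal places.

p̂ = 477/533 = 0.894934.
Under H₀, SE = √(0.87·0.13/533) = √(0.000212195) = 0.014567.
z = (0.894934 − 0.87)/0.014567 = 0.024934/0.014567 = 1.712.
p-value = P(Z < 1.712) ≈ 0.9565, so at α = 0.025 we fail to reject H₀.

z = 1.712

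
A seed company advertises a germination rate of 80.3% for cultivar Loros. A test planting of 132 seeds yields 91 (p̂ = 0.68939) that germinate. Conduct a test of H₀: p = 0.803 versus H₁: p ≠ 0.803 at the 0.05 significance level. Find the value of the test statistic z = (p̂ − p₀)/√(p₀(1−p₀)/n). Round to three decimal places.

z = -3.282

p̂ = 91/132 ≈ 0.68939.
Under H₀, SE = √(0.803·0.197/132) = √(0.00119842) = 0.03462.
z = (0.68939 − 0.803)/0.03462 = -0.11361/0.03462 = -3.282.
Two-sided p-value ≈ 2·Φ(−3.282) = 0.0010. With α = 0.05, reject H₀.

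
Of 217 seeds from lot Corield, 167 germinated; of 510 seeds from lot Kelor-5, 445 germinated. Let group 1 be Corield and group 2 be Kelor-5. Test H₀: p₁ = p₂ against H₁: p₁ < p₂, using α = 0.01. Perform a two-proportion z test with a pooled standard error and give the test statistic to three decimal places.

p̂₁ = 167/217 = 0.76959, p̂₂ = 445/510 = 0.87255.
Pooled p̂ = (167+445)/(217+510) = 612/727 = 0.84182.
SE = √(p̂(1−p̂)(1/n₁+1/n₂)) = √(0.84182·0.15818·0.00656908) = √(0.000874752) = 0.02958.
z = (0.76959 − 0.87255)/0.02958 = -0.10296/0.02958 = -3.481.
p-value = P(Z < -3.481) ≈ 0.0002; since p < α = 0.01, reject H₀.

z = -3.481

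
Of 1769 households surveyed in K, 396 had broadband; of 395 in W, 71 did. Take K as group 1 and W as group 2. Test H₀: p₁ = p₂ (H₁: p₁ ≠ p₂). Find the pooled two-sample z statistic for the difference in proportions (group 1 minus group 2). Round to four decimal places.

z = 1.9267

p̂₁ = 396/1769 = 0.223855, p̂₂ = 71/395 = 0.179747.
Pooled p̂ = (396+71)/(1769+395) = 467/2164 = 0.215804.
SE = √(p̂(1−p̂)(1/n₁+1/n₂)) = √(0.215804·0.784196·0.00309694) = √(0.000524103) = 0.022893.
z = (0.223855 − 0.179747)/0.022893 = 0.044108/0.022893 = 1.9267.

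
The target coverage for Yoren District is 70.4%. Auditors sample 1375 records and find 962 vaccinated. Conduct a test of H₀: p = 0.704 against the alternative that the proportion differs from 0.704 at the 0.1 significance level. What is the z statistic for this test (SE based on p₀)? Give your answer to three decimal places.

z = -0.354

p̂ = 962/1375 ≈ 0.69964.
Under H₀, SE = √(0.704·0.296/1375) = √(0.000151552) = 0.01231.
z = (0.69964 − 0.704)/0.01231 = -0.00436/0.01231 = -0.354.
Two-sided p-value ≈ 2·Φ(−0.354) = 0.7230; since p > α = 0.1, fail to reject H₀.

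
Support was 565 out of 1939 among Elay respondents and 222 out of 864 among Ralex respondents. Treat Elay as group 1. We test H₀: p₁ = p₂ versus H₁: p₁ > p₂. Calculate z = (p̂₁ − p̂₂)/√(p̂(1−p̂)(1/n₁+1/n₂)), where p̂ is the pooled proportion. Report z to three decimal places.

z = 1.874

p̂₁ = 565/1939 = 0.29139, p̂₂ = 222/864 = 0.25694.
Pooled p̂ = (565+222)/(1939+864) = 787/2803 = 0.28077.
SE = √(p̂(1−p̂)(1/n₁+1/n₂)) = √(0.28077·0.71923·0.00167314) = √(0.000337871) = 0.01838.
z = (0.29139 − 0.25694)/0.01838 = 0.03445/0.01838 = 1.874.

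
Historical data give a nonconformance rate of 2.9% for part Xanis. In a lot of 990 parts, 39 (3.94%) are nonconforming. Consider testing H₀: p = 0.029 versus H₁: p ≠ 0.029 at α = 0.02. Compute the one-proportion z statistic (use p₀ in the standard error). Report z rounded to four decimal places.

p̂ = 39/990 = 0.0393939.
Standard error under H₀: √(0.029×0.971/990) = 0.0053332.
z = (0.0393939 − 0.029)/0.0053332 = 0.0103939/0.0053332 = 1.9489.
Two-sided p-value ≈ 2·Φ(−1.949) = 0.0513. With α = 0.02, fail to reject H₀.

z = 1.9489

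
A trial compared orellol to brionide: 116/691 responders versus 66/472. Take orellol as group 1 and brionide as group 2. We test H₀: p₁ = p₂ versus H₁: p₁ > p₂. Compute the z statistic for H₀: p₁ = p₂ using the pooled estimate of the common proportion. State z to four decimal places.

p̂₁ = 116/691 ≈ 0.167873, p̂₂ = 66/472 ≈ 0.139831.
Pooled p̂ = (116+66)/(691+472) = 182/1163 = 0.156492.
SE = √(p̂(1−p̂)(1/n₁+1/n₂)) = √(0.156492·0.843508·0.00356582) = √(0.000470696) = 0.021696.
z = (0.167873 − 0.139831)/0.021696 = 0.028042/0.021696 = 1.2925.

z = 1.2925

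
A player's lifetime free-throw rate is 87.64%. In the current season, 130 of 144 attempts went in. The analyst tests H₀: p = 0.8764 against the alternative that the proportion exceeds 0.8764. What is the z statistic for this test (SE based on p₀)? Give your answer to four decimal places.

z = 0.9617

p̂ = 130/144 ≈ 0.9027778.
SE = √(p₀(1−p₀)/n) = √(0.10832/144) = 0.0274271.
z = (0.9027778 − 0.8764)/0.0274271 = 0.0263778/0.0274271 = 0.9617.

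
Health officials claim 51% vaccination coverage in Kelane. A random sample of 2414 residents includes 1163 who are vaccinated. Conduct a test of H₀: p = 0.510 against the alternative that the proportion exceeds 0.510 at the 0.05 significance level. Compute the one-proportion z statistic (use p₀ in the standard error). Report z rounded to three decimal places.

z = -2.774

p̂ = 1163/2414 = 0.481773.
Standard error under H₀: √(0.51×0.49/2414) = 0.010175.
z = (0.481773 − 0.51)/0.010175 = -0.028227/0.010175 = -2.774.
p-value = P(Z > -2.774) ≈ 0.9972, so at α = 0.05 we fail to reject H₀.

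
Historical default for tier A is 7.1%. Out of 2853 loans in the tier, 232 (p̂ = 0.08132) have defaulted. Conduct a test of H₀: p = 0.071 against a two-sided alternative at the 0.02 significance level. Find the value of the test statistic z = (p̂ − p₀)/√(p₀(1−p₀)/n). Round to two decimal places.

z = 2.15

p̂ = 232/2853 = 0.0813.
Standard error under H₀: √(0.071×0.929/2853) = 0.0048.
z = (0.0813 − 0.071)/0.0048 = 0.0103/0.0048 = 2.15.
Two-sided p-value ≈ 2·Φ(−2.146) = 0.0319; since p > α = 0.02, fail to reject H₀.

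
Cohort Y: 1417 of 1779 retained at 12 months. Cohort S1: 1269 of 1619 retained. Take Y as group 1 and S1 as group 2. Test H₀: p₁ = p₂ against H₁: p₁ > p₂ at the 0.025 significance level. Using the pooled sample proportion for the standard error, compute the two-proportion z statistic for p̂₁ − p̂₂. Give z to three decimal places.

z = 0.908

p̂₁ = 1417/1779 ≈ 0.79651, p̂₂ = 1269/1619 ≈ 0.78382.
Pooled p̂ = (1417+1269)/(1779+1619) = 2686/3398 = 0.79046.
SE = √(0.16563 × 0.00117978) = 0.01398.
z = (0.79651 − 0.78382)/0.01398 = 0.01269/0.01398 = 0.908.
p-value = P(Z > 0.908) ≈ 0.1818, so at α = 0.025 we fail to reject H₀.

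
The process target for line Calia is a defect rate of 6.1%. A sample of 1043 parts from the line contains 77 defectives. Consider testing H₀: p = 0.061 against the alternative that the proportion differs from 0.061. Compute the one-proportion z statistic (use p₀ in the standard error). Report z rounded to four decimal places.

z = 1.7307

p̂ = 77/1043 = 0.073826.
Under H₀, SE = √(0.061·0.939/1043) = √(5.49175e-05) = 0.007411.
z = (0.073826 − 0.061)/0.007411 = 0.012826/0.007411 = 1.7307.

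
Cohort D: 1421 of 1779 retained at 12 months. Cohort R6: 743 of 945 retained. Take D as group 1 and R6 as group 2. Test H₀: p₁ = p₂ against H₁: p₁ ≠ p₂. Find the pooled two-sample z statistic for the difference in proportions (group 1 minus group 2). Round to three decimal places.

z = 0.770

p̂₁ = 1421/1779 ≈ 0.79876, p̂₂ = 743/945 ≈ 0.78624.
Pooled p̂ = (1421+743)/(1779+945) = 2164/2724 = 0.79442.
SE = √(0.163317 × 0.00162031) = 0.01627.
z = (0.79876 − 0.78624)/0.01627 = 0.01252/0.01627 = 0.770.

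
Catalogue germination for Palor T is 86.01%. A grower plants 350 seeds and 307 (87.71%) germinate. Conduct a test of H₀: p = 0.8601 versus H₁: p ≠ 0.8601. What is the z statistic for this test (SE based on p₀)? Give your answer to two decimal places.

p̂ = 307/350 = 0.8771.
Under H₀, SE = √(0.8601·0.1399/350) = √(0.000343794) = 0.0185.
z = (0.8771 − 0.8601)/0.0185 = 0.0170/0.0185 = 0.92.

z = 0.92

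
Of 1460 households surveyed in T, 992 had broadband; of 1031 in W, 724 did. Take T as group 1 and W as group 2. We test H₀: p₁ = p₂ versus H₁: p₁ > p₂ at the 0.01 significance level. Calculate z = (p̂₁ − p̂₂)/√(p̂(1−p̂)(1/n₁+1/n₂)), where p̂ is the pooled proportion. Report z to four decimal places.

p̂₁ = 992/1460 = 0.679452, p̂₂ = 724/1031 = 0.702231.
Pooled p̂ = (992+724)/(1460+1031) = 1716/2491 = 0.688880.
SE = √(0.214324 × 0.00165486) = 0.018833.
z = (0.679452 − 0.702231)/0.018833 = -0.022779/0.018833 = -1.2095.
p-value = P(Z > -1.210) ≈ 0.8868, so at α = 0.01 we fail to reject H₀.

z = -1.2095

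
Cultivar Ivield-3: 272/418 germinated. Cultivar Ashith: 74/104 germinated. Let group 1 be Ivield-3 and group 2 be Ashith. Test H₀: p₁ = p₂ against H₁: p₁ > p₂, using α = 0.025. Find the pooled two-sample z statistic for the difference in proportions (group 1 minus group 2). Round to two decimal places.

p̂₁ = 272/418 ≈ 0.6507, p̂₂ = 74/104 ≈ 0.7115.
Pooled p̂ = (272+74)/(418+104) = 346/522 = 0.6628.
SE = √(0.223485 × 0.0120077) = 0.0518.
z = (0.6507 − 0.7115)/0.0518 = -0.0608/0.0518 = -1.17.
p-value = P(Z > -1.174) ≈ 0.8798, so at α = 0.025 we fail to reject H₀.

z = -1.17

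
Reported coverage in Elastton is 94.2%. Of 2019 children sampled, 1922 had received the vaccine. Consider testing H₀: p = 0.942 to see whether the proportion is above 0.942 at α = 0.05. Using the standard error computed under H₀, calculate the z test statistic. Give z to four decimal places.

z = 1.9140

p̂ = 1922/2019 ≈ 0.9519564.
SE = √(p₀(1−p₀)/n) = √(0.054636/2019) = 0.0052020.
z = (0.9519564 − 0.942)/0.0052020 = 0.0099564/0.0052020 = 1.9140.
p-value = P(Z > 1.914) ≈ 0.0278, so at α = 0.05 we reject H₀.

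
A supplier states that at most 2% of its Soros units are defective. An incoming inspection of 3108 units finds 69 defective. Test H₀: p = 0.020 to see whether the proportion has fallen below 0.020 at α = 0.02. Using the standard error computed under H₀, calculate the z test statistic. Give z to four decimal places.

p̂ = 69/3108 = 0.0222008.
Standard error under H₀: √(0.02×0.98/3108) = 0.0025112.
z = (0.0222008 − 0.02)/0.0025112 = 0.0022008/0.0025112 = 0.8764.
p-value = P(Z < 0.876) ≈ 0.8096; since p > α = 0.02, fail to reject H₀.

z = 0.8764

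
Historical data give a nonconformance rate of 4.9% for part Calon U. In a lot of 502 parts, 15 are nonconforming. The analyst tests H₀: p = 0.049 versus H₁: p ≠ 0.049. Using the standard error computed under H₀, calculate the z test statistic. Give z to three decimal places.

z = -1.984

p̂ = 15/502 = 0.029880.
Under H₀, SE = √(0.049·0.951/502) = √(9.28267e-05) = 0.009635.
z = (0.029880 − 0.049)/0.009635 = -0.019120/0.009635 = -1.984.
Two-sided p-value ≈ 2·Φ(−1.984) = 0.0472.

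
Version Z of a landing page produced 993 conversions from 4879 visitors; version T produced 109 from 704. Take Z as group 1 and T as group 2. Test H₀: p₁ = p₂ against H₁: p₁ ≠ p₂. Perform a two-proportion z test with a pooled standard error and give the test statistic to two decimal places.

z = 3.03

p̂₁ = 993/4879 = 0.20353, p̂₂ = 109/704 = 0.15483.
Pooled p̂ = (993+109)/(4879+704) = 1102/5583 = 0.19738.
SE = √(p̂(1−p̂)(1/n₁+1/n₂)) = √(0.19738·0.80262·0.00162541) = √(0.000257505) = 0.01605.
z = (0.20353 − 0.15483)/0.01605 = 0.04870/0.01605 = 3.03.
p-value = 2·P(Z > 3.035) ≈ 0.0024.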